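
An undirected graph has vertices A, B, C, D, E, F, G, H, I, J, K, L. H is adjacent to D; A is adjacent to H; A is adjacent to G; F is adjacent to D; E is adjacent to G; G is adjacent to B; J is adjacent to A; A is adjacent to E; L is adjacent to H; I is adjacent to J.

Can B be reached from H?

Yes

Explore from H.
Distance 1: reach A, D, L.
Distance 2: reach E, F, G, J.
Distance 3: reach B, I.
Found B.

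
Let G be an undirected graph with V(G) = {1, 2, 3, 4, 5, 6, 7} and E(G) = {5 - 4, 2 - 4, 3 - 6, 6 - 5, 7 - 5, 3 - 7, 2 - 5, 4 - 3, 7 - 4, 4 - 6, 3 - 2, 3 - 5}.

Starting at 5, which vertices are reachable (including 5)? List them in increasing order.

2, 3, 4, 5, 6, 7

Start at 5.
Its neighbours: 2, 3, 4, 6, 7.
Nothing further is reachable.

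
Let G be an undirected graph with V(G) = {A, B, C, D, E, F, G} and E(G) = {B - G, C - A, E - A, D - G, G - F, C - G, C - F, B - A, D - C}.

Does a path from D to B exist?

Explore from D.
Distance 1: reach C, G.
Distance 2: reach A, B, F.
Found B.

Yes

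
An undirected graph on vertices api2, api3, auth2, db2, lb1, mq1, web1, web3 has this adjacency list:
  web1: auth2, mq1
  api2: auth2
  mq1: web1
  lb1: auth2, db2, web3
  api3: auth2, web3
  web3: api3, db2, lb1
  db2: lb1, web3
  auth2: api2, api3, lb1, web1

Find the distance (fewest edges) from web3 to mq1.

Distance 0: web3.
Distance 1: api3, db2, lb1.
Distance 2: auth2.
Distance 3: api2, web1.
Distance 4: mq1 — contains mq1.

4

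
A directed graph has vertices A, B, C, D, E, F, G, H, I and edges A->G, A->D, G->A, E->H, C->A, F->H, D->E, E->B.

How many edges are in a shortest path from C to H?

Distance 0: C.
Distance 1: A.
Distance 2: D, G.
Distance 3: E.
Distance 4: B, H — contains H.

4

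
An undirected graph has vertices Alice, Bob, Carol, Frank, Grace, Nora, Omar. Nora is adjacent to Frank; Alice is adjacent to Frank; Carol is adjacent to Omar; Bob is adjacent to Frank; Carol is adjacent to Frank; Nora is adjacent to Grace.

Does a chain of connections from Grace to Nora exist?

Explore from Grace.
Distance 1: reach Nora.
Found Nora.

Yes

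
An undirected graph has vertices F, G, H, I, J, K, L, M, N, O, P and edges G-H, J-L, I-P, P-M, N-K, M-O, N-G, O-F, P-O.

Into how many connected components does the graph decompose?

From F: component {F, I, M, O, P}.
From G: component {G, H, K, N}.
From J: component {J, L}.
That's 3 components.

3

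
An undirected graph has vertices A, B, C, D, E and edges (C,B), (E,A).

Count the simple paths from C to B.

1

C–B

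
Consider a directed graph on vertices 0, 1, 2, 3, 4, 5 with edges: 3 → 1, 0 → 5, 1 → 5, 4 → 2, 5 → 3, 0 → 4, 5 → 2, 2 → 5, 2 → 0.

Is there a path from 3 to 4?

Explore from 3.
Distance 1: reach 1.
Distance 2: reach 5.
Distance 3: reach 2.
Distance 4: reach 0.
Distance 5: reach 4.
Found 4.

Yes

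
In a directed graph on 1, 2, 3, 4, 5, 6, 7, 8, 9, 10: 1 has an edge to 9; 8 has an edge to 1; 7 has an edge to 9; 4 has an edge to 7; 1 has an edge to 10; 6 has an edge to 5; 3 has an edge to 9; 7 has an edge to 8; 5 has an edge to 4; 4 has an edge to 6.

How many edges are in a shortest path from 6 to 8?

4

Distance 0: 6.
Distance 1: 5.
Distance 2: 4.
Distance 3: 7.
Distance 4: 8, 9 — contains 8.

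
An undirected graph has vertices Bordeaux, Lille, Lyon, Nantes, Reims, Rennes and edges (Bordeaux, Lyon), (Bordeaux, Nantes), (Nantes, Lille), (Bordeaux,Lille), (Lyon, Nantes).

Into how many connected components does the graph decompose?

From Bordeaux: component {Bordeaux, Lille, Lyon, Nantes}.
From Reims: component {Reims}.
From Rennes: component {Rennes}.
That's 3 components.

3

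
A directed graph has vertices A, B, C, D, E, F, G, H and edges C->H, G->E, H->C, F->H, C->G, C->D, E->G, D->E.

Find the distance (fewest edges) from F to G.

3

Distance 0: F.
Distance 1: H.
Distance 2: C.
Distance 3: D, G — contains G.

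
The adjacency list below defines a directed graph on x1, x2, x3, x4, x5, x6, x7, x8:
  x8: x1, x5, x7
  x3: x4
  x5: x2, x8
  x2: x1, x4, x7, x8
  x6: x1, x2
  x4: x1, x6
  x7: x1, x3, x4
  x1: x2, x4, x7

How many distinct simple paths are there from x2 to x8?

x2→x8

1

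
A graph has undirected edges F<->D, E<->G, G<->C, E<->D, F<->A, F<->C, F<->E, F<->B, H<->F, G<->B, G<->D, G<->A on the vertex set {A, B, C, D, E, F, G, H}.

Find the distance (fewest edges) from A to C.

2

Distance 0: A.
Distance 1: F, G.
Distance 2: B, C, D, E, H — contains C.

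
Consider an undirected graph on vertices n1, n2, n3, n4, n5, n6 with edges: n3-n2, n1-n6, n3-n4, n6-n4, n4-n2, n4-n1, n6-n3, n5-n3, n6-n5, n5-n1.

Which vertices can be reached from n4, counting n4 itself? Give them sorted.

n1, n2, n3, n4, n5, n6

Start at n4.
Its neighbours: n1, n2, n3, n6.
Then their neighbours: n5.
Every vertex is now reached.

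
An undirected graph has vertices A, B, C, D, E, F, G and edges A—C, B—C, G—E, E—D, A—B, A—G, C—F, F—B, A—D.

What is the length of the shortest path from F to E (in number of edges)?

4

Distance 0: F.
Distance 1: B, C.
Distance 2: A.
Distance 3: D, G.
Distance 4: E — contains E.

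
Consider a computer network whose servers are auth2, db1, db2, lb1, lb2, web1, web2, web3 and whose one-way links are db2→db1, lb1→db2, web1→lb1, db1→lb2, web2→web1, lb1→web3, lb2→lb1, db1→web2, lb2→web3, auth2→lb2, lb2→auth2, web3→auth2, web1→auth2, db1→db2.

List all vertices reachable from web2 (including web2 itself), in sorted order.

auth2, db1, db2, lb1, lb2, web1, web2, web3

Start at web2.
Its neighbours: web1.
Then their neighbours: auth2, lb1.
Then next layer: db2, lb2, web3.
Then next layer: db1.
Every vertex is now reached.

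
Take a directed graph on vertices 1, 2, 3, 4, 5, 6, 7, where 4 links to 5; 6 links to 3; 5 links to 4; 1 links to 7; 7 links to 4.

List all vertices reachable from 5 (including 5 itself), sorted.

Start at 5.
Its neighbours: 4.
Nothing further is reachable.

4, 5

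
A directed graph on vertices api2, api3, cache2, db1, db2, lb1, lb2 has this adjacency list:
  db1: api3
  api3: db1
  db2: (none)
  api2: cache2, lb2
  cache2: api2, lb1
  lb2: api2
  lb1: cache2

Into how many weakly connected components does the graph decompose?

3

From api2: component {api2, cache2, lb1, lb2}.
From api3: component {api3, db1}.
From db2: component {db2}.
That's 3 components.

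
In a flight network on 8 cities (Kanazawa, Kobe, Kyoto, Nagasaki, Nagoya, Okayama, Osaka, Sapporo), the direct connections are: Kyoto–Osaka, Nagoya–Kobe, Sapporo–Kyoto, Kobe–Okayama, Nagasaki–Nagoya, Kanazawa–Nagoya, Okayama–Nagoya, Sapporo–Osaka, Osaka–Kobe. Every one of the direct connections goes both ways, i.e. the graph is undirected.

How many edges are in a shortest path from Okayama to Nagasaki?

Distance 0: Okayama.
Distance 1: Kobe, Nagoya.
Distance 2: Kanazawa, Nagasaki, Osaka — contains Nagasaki.

2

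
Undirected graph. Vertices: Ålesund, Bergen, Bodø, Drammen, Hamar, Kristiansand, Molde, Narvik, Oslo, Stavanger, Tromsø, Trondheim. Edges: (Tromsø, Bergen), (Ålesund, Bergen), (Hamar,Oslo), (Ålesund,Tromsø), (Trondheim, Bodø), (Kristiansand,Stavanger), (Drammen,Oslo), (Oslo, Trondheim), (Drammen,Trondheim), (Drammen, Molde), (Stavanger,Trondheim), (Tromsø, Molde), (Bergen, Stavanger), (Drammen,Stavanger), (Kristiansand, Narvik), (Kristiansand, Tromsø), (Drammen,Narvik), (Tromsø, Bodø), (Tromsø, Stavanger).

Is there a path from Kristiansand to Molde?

Explore from Kristiansand.
Distance 1: reach Narvik, Stavanger, Tromsø.
Distance 2: reach Ålesund, Bergen, Bodø, Drammen, Molde, Trondheim.
Found Molde.

Yes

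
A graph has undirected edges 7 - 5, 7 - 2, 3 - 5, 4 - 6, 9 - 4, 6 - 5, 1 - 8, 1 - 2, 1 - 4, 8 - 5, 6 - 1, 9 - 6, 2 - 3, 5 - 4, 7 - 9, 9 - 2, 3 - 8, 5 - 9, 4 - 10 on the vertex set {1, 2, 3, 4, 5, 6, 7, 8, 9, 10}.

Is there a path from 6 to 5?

Explore from 6.
Distance 1: reach 1, 4, 5, 9.
Found 5.

Yes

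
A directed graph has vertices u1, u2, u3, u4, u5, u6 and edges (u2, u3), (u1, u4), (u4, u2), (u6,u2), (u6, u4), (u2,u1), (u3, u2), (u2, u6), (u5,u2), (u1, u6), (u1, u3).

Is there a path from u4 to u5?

No

Explore from u4.
Distance 1: reach u2.
Distance 2: reach u1, u3, u6.
The search from u4 is exhausted; no directed path reaches u5.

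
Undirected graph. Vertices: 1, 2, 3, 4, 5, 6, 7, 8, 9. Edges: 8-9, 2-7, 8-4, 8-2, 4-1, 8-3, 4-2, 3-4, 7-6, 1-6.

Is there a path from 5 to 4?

5 has no edges, so nothing is reachable from it.

No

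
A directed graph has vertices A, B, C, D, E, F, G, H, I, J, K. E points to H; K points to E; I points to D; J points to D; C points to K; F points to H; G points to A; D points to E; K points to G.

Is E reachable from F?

No

Explore from F.
Distance 1: reach H.
The search from F is exhausted; no directed path reaches E.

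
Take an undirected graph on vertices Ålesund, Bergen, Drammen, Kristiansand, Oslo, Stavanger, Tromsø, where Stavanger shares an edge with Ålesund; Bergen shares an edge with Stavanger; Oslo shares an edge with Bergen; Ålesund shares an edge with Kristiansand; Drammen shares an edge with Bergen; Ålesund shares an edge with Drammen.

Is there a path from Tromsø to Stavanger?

Tromsø has no edges, so nothing is reachable from it.

No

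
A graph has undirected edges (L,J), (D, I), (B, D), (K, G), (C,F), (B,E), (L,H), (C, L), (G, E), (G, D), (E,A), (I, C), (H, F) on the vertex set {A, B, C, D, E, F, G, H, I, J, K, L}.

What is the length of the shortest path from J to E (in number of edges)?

Distance 0: J.
Distance 1: L.
Distance 2: C, H.
Distance 3: F, I.
Distance 4: D.
Distance 5: B, G.
Distance 6: E, K — contains E.

6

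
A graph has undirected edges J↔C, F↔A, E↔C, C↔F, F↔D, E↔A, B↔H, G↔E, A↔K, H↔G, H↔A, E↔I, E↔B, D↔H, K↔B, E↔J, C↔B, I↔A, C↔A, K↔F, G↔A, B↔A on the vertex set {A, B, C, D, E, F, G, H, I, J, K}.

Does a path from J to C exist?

Explore from J.
Distance 1: reach C, E.
Found C.

Yes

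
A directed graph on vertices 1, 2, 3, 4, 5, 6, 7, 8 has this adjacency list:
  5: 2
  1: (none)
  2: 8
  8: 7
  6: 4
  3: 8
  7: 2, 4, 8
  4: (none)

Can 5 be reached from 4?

No

4 has no outgoing edges, so nothing is reachable from it.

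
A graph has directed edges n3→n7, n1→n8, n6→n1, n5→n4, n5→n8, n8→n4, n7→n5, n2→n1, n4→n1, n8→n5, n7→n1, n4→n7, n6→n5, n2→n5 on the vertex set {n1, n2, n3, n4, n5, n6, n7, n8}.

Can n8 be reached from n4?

Yes

Explore from n4.
Distance 1: reach n1, n7.
Distance 2: reach n5, n8.
Found n8.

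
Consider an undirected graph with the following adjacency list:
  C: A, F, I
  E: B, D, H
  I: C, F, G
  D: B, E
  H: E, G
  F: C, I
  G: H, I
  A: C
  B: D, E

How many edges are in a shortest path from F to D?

5

Distance 0: F.
Distance 1: C, I.
Distance 2: A, G.
Distance 3: H.
Distance 4: E.
Distance 5: B, D — contains D.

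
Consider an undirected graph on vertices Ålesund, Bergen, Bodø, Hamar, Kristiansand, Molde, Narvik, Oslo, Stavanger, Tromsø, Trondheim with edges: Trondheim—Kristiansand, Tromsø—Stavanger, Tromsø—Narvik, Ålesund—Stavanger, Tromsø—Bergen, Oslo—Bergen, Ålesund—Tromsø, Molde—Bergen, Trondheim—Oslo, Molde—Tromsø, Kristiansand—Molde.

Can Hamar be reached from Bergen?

Explore from Bergen.
Distance 1: reach Molde, Oslo, Tromsø.
Distance 2: reach Ålesund, Kristiansand, Narvik, Stavanger, Trondheim.
The search is exhausted without reaching Hamar; it lies in a different component.

No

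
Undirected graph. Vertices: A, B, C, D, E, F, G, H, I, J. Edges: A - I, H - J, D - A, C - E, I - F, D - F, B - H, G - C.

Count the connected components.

3

From A: component {A, D, F, I}.
From B: component {B, H, J}.
From C: component {C, E, G}.
That's 3 components.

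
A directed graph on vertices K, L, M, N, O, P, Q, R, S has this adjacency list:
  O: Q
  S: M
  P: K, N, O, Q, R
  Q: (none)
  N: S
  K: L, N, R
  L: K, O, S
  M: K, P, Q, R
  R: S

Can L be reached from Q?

No

Q has no outgoing edges, so nothing is reachable from it.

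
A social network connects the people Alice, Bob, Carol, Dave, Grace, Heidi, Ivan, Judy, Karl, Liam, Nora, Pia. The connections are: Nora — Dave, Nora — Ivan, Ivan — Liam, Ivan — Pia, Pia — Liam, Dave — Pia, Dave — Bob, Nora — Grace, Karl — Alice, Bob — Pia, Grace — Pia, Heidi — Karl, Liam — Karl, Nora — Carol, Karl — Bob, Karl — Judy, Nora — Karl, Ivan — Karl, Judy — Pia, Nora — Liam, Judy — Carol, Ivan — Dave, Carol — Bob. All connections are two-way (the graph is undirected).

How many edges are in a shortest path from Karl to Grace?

2

Distance 0: Karl.
Distance 1: Alice, Bob, Heidi, Ivan, Judy, Liam, Nora.
Distance 2: Carol, Dave, Grace, Pia — contains Grace.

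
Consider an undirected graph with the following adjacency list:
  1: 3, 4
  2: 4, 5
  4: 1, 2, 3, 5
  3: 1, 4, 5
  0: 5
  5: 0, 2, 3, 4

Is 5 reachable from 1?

Explore from 1.
Distance 1: reach 3, 4.
Distance 2: reach 2, 5.
Found 5.

Yes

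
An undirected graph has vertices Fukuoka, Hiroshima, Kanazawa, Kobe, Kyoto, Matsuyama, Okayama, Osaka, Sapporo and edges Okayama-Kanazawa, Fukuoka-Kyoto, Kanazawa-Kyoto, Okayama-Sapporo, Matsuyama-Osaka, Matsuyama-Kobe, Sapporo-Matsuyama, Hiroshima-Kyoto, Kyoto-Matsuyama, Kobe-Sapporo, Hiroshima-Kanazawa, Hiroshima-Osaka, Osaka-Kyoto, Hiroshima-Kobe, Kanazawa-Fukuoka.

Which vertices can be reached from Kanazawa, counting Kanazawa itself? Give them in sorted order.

Start at Kanazawa.
Its neighbours: Fukuoka, Hiroshima, Kyoto, Okayama.
Then their neighbours: Kobe, Matsuyama, Osaka, Sapporo.
Every vertex is now reached.

Fukuoka, Hiroshima, Kanazawa, Kobe, Kyoto, Matsuyama, Okayama, Osaka, Sapporo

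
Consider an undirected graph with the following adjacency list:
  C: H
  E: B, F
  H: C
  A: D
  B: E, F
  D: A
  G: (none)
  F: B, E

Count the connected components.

From A: component {A, D}.
From B: component {B, E, F}.
From C: component {C, H}.
From G: component {G}.
That's 4 components.

4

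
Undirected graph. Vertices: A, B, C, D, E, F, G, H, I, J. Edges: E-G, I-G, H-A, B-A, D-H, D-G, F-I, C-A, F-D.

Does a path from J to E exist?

No

J has no edges, so nothing is reachable from it.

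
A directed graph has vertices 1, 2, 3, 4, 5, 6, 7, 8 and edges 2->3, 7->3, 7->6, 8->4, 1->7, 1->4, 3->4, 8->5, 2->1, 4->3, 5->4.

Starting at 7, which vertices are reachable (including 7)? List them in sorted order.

3, 4, 6, 7

Start at 7.
Its neighbours: 3, 6.
Then their neighbours: 4.
Nothing further is reachable.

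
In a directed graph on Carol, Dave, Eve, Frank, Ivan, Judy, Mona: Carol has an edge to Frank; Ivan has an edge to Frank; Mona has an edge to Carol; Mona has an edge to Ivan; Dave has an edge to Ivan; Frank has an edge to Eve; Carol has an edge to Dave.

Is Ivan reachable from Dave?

Explore from Dave.
Distance 1: reach Ivan.
Found Ivan.

Yes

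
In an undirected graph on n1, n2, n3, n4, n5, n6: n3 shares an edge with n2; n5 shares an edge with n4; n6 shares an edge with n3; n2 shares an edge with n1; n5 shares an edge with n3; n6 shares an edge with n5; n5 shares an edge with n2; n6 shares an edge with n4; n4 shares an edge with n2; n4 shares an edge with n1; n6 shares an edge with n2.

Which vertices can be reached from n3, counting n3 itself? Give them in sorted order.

n1, n2, n3, n4, n5, n6

Start at n3.
Its neighbours: n2, n5, n6.
Then their neighbours: n1, n4.
Every vertex is now reached.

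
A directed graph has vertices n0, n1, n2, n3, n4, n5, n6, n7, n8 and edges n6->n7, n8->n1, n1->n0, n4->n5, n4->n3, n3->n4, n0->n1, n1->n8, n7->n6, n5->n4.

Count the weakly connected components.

From n0: component {n0, n1, n8}.
From n2: component {n2}.
From n3: component {n3, n4, n5}.
From n6: component {n6, n7}.
That's 4 components.

4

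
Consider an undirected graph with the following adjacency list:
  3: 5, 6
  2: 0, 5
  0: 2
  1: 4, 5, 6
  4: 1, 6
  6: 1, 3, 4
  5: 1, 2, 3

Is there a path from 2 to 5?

Yes

Explore from 2.
Distance 1: reach 0, 5.
Found 5.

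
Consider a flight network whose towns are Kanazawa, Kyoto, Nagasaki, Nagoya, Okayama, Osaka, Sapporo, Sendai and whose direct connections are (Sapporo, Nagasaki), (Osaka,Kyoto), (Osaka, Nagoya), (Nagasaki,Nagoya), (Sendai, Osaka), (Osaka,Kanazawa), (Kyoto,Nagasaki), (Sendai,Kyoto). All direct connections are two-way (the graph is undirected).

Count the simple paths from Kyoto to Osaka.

Kyoto–Nagasaki–Nagoya–Osaka
Kyoto–Osaka
Kyoto–Sendai–Osaka

3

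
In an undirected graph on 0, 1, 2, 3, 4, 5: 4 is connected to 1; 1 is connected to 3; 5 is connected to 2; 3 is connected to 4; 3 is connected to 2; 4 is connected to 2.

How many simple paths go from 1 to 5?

1–3–2–5
1–3–4–2–5
1–4–2–5
1–4–3–2–5

4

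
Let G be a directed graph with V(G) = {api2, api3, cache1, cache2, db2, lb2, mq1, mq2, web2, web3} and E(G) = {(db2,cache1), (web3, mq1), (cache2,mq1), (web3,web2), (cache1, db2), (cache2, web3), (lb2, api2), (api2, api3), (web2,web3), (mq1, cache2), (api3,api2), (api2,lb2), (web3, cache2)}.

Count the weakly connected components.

From api2: component {api2, api3, lb2}.
From cache1: component {cache1, db2}.
From cache2: component {cache2, mq1, web2, web3}.
From mq2: component {mq2}.
That's 4 components.

4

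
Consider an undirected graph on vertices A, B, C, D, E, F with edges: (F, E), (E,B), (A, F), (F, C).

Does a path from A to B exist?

Yes

Explore from A.
Distance 1: reach F.
Distance 2: reach C, E.
Distance 3: reach B.
Found B.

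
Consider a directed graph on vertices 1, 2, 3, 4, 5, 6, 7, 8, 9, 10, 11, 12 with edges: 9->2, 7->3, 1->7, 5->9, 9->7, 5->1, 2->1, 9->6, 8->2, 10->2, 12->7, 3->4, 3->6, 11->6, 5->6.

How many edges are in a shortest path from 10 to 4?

Distance 0: 10.
Distance 1: 2.
Distance 2: 1.
Distance 3: 7.
Distance 4: 3.
Distance 5: 4, 6 — contains 4.

5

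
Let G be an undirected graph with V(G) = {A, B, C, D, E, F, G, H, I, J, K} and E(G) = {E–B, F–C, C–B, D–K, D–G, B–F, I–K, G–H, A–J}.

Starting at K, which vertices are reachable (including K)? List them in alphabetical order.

D, G, H, I, K

Start at K.
Its neighbours: D, I.
Then their neighbours: G.
Then next layer: H.
Nothing further is reachable.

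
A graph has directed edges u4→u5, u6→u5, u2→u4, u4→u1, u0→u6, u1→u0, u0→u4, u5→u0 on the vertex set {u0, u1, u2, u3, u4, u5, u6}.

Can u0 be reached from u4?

Explore from u4.
Distance 1: reach u1, u5.
Distance 2: reach u0.
Found u0.

Yes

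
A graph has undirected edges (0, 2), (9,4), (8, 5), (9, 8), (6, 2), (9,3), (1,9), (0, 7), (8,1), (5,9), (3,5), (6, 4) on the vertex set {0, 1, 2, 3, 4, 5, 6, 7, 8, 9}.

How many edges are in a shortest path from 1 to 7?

Distance 0: 1.
Distance 1: 8, 9.
Distance 2: 3, 4, 5.
Distance 3: 6.
Distance 4: 2.
Distance 5: 0.
Distance 6: 7 — contains 7.

6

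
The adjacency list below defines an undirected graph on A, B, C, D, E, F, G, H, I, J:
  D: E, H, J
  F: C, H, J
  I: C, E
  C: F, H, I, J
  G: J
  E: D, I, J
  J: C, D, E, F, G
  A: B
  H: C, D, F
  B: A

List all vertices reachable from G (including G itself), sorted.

C, D, E, F, G, H, I, J

Start at G.
Its neighbours: J.
Then their neighbours: C, D, E, F.
Then next layer: H, I.
Nothing further is reachable.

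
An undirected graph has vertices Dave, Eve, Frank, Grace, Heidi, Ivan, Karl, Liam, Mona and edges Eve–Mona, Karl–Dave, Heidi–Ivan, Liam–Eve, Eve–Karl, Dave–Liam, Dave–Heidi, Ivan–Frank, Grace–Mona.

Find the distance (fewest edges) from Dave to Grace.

Distance 0: Dave.
Distance 1: Heidi, Karl, Liam.
Distance 2: Eve, Ivan.
Distance 3: Frank, Mona.
Distance 4: Grace — contains Grace.

4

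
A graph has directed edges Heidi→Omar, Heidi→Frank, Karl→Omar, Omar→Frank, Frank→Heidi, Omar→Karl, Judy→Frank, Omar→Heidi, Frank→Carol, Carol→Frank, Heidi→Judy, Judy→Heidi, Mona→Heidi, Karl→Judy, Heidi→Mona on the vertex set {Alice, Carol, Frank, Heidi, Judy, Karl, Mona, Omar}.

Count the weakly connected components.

From Alice: component {Alice}.
From Carol: component {Carol, Frank, Heidi, Judy, Karl, Mona, Omar}.
That's 2 components.

2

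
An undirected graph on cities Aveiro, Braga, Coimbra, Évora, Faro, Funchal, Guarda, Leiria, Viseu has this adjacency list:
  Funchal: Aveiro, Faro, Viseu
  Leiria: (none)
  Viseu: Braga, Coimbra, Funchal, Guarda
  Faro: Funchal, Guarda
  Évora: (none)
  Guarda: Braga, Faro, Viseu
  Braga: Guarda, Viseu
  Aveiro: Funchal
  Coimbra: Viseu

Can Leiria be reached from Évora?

No

Évora has no edges, so nothing is reachable from it.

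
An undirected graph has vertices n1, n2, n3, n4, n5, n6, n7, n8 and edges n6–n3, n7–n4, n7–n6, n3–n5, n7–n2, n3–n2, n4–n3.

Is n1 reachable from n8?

No

n8 has no edges, so nothing is reachable from it.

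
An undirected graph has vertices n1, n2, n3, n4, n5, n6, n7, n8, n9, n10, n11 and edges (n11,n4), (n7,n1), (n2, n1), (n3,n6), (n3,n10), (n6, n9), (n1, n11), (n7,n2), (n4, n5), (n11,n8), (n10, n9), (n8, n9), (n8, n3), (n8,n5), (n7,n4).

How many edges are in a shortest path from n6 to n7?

5

Distance 0: n6.
Distance 1: n3, n9.
Distance 2: n8, n10.
Distance 3: n5, n11.
Distance 4: n1, n4.
Distance 5: n2, n7 — contains n7.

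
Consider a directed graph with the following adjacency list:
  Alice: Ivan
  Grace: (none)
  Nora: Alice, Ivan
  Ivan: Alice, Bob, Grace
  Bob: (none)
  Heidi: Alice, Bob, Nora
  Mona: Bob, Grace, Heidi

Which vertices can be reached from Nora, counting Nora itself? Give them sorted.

Start at Nora.
Its neighbours: Alice, Ivan.
Then their neighbours: Bob, Grace.
Nothing further is reachable.

Alice, Bob, Grace, Ivan, Nora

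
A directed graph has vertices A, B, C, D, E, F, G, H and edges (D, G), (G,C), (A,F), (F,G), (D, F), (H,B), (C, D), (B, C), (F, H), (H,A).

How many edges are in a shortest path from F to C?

Distance 0: F.
Distance 1: G, H.
Distance 2: A, B, C — contains C.

2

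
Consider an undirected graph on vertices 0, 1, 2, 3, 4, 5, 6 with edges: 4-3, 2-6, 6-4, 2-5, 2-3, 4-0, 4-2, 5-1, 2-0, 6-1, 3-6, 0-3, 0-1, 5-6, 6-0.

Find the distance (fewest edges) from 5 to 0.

Distance 0: 5.
Distance 1: 1, 2, 6.
Distance 2: 0, 3, 4 — contains 0.

2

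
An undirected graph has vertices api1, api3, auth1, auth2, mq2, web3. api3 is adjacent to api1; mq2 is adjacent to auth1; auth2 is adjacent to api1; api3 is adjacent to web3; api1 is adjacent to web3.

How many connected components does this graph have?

From api1: component {api1, api3, auth2, web3}.
From auth1: component {auth1, mq2}.
That's 2 components.

2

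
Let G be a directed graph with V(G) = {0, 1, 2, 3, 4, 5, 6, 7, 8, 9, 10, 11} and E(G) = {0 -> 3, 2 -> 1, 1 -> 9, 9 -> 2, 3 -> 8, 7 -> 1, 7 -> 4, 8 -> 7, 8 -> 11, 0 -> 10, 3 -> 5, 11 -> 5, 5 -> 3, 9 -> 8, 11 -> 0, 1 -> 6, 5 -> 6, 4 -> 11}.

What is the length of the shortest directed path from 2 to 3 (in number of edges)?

Distance 0: 2.
Distance 1: 1.
Distance 2: 6, 9.
Distance 3: 8.
Distance 4: 7, 11.
Distance 5: 0, 4, 5.
Distance 6: 3, 10 — contains 3.

6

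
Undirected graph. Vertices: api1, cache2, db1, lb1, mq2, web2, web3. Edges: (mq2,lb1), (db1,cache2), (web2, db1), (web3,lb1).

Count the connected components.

From api1: component {api1}.
From cache2: component {cache2, db1, web2}.
From lb1: component {lb1, mq2, web3}.
That's 3 components.

3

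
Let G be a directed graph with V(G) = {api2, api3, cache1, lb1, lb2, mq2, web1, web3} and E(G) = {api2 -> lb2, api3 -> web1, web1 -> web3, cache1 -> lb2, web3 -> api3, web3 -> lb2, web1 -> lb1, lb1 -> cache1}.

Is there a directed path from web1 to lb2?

Yes

Explore from web1.
Distance 1: reach lb1, web3.
Distance 2: reach api3, cache1, lb2.
Found lb2.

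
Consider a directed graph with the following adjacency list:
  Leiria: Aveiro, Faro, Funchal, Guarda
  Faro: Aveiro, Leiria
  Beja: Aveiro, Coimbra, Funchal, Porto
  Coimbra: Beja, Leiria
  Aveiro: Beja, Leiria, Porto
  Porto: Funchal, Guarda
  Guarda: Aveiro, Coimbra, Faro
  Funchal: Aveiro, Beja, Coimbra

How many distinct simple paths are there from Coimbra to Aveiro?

15

Coimbra→Beja→Aveiro
Coimbra→Beja→Funchal→Aveiro
Coimbra→Beja→Porto→Funchal→Aveiro
Coimbra→Beja→Porto→Guarda→Aveiro
Coimbra→Beja→Porto→Guarda→Faro→Aveiro
Coimbra→Beja→Porto→Guarda→Faro→Leiria→Aveiro
Coimbra→Beja→Porto→Guarda→Faro→Leiria→Funchal→Aveiro
Coimbra→Leiria→Aveiro
Coimbra→Leiria→Faro→Aveiro
Coimbra→Leiria→Funchal→Aveiro
Coimbra→Leiria→Funchal→Beja→Aveiro
Coimbra→Leiria→Funchal→Beja→Porto→Guarda→Aveiro
Coimbra→Leiria→Funchal→Beja→Porto→Guarda→Faro→Aveiro
Coimbra→Leiria→Guarda→Aveiro
Coimbra→Leiria→Guarda→Faro→Aveiro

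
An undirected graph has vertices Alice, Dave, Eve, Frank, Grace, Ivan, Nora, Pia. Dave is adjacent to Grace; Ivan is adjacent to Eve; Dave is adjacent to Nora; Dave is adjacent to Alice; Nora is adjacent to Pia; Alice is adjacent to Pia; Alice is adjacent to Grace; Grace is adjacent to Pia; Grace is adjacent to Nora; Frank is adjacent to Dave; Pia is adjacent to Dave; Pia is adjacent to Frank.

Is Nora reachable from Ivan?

Explore from Ivan.
Distance 1: reach Eve.
The search is exhausted without reaching Nora; it lies in a different component.

No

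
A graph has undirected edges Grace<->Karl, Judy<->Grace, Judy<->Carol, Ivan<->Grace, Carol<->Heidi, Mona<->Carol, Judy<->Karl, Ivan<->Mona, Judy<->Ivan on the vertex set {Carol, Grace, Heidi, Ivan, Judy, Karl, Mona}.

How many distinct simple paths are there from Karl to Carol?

Karl–Grace–Ivan–Judy–Carol
Karl–Grace–Ivan–Mona–Carol
Karl–Grace–Judy–Carol
Karl–Grace–Judy–Ivan–Mona–Carol
Karl–Judy–Carol
Karl–Judy–Grace–Ivan–Mona–Carol
Karl–Judy–Ivan–Mona–Carol

7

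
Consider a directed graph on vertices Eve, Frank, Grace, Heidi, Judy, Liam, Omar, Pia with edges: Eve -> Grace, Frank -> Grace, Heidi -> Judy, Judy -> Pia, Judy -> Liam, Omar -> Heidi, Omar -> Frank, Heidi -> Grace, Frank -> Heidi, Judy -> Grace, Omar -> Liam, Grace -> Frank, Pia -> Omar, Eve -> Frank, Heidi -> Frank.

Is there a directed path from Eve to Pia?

Yes

Explore from Eve.
Distance 1: reach Frank, Grace.
Distance 2: reach Heidi.
Distance 3: reach Judy.
Distance 4: reach Liam, Pia.
Found Pia.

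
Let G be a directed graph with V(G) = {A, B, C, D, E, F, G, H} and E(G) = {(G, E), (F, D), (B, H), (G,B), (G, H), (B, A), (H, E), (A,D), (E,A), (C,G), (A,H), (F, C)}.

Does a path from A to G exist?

No

Explore from A.
Distance 1: reach D, H.
Distance 2: reach E.
The search from A is exhausted; no directed path reaches G.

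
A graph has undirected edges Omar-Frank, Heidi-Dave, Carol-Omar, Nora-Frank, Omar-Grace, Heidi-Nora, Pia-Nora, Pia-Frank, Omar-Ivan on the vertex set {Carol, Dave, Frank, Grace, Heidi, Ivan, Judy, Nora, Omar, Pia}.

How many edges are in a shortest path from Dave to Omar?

4

Distance 0: Dave.
Distance 1: Heidi.
Distance 2: Nora.
Distance 3: Frank, Pia.
Distance 4: Omar — contains Omar.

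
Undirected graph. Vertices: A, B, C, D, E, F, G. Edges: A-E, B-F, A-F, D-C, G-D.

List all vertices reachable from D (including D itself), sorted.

Start at D.
Its neighbours: C, G.
Nothing further is reachable.

C, D, G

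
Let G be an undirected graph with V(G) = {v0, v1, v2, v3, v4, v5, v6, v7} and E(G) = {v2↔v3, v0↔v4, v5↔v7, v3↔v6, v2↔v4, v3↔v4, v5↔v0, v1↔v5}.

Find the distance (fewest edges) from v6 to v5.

Distance 0: v6.
Distance 1: v3.
Distance 2: v2, v4.
Distance 3: v0.
Distance 4: v5 — contains v5.

4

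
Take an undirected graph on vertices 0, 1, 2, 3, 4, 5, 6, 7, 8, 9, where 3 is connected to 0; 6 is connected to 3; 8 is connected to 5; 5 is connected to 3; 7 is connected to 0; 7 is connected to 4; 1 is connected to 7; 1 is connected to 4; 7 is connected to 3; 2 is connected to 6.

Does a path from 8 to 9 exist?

No

Explore from 8.
Distance 1: reach 5.
Distance 2: reach 3.
Distance 3: reach 0, 6, 7.
Distance 4: reach 1, 2, 4.
The search is exhausted without reaching 9; it lies in a different component.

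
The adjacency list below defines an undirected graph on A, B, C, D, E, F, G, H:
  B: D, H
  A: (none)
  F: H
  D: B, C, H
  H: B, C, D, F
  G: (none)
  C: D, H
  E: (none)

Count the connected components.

From A: component {A}.
From B: component {B, C, D, F, H}.
From E: component {E}.
From G: component {G}.
That's 4 components.

4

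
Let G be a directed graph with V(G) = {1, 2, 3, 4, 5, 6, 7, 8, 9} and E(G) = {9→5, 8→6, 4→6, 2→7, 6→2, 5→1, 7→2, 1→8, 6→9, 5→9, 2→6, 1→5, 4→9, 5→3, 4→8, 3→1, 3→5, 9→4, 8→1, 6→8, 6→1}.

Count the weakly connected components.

1

From 1: component {1, 2, 3, 4, 5, 6, 7, 8, 9}.
That's 1 component.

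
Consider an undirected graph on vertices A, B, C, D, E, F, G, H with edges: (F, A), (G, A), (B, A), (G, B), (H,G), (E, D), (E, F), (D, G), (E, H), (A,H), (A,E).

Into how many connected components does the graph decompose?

From A: component {A, B, D, E, F, G, H}.
From C: component {C}.
That's 2 components.

2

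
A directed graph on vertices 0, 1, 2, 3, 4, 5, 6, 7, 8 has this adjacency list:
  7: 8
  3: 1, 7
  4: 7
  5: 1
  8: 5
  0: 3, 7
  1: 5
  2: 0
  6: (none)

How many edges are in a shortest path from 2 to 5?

Distance 0: 2.
Distance 1: 0.
Distance 2: 3, 7.
Distance 3: 1, 8.
Distance 4: 5 — contains 5.

4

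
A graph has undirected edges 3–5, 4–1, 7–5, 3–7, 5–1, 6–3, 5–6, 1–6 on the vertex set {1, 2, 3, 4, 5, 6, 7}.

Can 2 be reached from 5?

No

Explore from 5.
Distance 1: reach 1, 3, 6, 7.
Distance 2: reach 4.
The search is exhausted without reaching 2; it lies in a different component.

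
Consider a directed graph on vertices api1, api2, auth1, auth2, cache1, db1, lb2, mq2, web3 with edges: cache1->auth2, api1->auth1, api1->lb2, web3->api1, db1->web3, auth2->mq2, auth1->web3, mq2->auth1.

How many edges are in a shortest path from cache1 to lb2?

6

Distance 0: cache1.
Distance 1: auth2.
Distance 2: mq2.
Distance 3: auth1.
Distance 4: web3.
Distance 5: api1.
Distance 6: lb2 — contains lb2.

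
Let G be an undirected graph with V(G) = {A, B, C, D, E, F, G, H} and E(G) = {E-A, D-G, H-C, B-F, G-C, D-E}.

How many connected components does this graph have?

From A: component {A, C, D, E, G, H}.
From B: component {B, F}.
That's 2 components.

2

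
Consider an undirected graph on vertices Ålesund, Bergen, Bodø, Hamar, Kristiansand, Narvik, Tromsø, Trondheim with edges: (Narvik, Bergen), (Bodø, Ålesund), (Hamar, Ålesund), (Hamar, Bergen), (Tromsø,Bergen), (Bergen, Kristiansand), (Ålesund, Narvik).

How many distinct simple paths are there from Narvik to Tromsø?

2

Narvik–Ålesund–Hamar–Bergen–Tromsø
Narvik–Bergen–Tromsø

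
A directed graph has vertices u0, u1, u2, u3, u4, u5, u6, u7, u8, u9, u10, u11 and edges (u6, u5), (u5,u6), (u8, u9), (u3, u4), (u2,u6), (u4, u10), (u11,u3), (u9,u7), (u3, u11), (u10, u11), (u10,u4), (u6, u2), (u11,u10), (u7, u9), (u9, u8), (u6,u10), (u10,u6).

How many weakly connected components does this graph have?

From u0: component {u0}.
From u1: component {u1}.
From u2: component {u2, u3, u4, u5, u6, u10, u11}.
From u7: component {u7, u8, u9}.
That's 4 components.

4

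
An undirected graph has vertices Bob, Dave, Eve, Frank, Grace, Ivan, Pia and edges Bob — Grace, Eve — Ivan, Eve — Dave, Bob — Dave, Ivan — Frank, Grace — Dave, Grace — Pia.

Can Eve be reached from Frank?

Explore from Frank.
Distance 1: reach Ivan.
Distance 2: reach Eve.
Found Eve.

Yes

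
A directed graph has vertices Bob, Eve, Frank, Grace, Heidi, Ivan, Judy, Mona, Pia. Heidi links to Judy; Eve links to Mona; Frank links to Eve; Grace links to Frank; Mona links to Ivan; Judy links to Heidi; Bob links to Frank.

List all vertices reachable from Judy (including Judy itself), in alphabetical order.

Heidi, Judy

Start at Judy.
Its neighbours: Heidi.
Nothing further is reachable.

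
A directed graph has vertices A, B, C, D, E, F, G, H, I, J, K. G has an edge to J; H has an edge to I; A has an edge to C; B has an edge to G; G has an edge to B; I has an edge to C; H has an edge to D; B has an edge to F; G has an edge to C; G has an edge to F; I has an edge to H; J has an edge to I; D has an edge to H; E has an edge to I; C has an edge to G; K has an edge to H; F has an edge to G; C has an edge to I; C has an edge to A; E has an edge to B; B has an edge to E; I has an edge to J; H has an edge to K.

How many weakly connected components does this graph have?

1

From A: component {A, B, C, D, E, F, G, H, I, J, K}.
That's 1 component.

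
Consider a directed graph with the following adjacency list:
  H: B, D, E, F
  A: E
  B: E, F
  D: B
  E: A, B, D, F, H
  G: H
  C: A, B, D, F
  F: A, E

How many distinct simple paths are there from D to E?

D→B→E
D→B→F→A→E
D→B→F→E

3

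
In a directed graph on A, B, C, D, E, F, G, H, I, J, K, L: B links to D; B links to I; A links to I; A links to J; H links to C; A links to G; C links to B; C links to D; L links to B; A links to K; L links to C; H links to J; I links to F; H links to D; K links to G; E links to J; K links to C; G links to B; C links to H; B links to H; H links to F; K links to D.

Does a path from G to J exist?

Yes

Explore from G.
Distance 1: reach B.
Distance 2: reach D, H, I.
Distance 3: reach C, F, J.
Found J.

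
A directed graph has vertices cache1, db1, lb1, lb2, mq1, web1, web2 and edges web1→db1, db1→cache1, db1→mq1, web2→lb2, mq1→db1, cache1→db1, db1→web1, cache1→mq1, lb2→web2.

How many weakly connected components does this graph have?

From cache1: component {cache1, db1, mq1, web1}.
From lb1: component {lb1}.
From lb2: component {lb2, web2}.
That's 3 components.

3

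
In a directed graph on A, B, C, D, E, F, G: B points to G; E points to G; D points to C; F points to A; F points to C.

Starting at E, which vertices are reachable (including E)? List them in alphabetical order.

Start at E.
Its neighbours: G.
Nothing further is reachable.

E, G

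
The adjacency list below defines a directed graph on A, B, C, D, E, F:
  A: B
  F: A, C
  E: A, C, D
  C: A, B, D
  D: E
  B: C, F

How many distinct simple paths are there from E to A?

E→A
E→C→A
E→C→B→F→A

3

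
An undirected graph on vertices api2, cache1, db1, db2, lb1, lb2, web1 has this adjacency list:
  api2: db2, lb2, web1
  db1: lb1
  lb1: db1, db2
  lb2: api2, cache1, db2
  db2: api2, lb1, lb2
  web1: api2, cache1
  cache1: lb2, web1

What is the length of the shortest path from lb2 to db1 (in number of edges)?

3

Distance 0: lb2.
Distance 1: api2, cache1, db2.
Distance 2: lb1, web1.
Distance 3: db1 — contains db1.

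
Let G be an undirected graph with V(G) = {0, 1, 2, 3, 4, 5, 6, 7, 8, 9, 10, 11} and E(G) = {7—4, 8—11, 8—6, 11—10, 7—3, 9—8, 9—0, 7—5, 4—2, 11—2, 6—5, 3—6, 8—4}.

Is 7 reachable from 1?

No

1 has no edges, so nothing is reachable from it.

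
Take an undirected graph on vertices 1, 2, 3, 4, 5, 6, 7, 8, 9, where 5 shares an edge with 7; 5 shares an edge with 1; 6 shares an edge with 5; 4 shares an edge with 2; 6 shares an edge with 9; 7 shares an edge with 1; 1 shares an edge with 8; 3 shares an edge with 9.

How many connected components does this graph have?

From 1: component {1, 3, 5, 6, 7, 8, 9}.
From 2: component {2, 4}.
That's 2 components.

2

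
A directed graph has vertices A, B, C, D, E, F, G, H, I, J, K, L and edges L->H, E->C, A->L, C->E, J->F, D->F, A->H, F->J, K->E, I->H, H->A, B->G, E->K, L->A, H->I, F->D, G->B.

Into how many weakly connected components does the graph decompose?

4

From A: component {A, H, I, L}.
From B: component {B, G}.
From C: component {C, E, K}.
From D: component {D, F, J}.
That's 4 components.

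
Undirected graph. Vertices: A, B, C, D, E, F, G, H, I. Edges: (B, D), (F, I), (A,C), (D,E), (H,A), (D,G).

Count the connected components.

3

From A: component {A, C, H}.
From B: component {B, D, E, G}.
From F: component {F, I}.
That's 3 components.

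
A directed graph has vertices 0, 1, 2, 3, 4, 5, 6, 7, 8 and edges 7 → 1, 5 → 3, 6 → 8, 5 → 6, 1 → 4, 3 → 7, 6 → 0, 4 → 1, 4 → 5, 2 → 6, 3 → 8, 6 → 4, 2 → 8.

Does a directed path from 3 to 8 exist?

Yes

Explore from 3.
Distance 1: reach 7, 8.
Found 8.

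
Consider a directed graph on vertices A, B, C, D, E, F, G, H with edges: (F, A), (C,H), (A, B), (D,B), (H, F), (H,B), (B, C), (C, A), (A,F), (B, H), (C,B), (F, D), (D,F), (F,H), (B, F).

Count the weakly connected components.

From A: component {A, B, C, D, F, H}.
From E: component {E}.
From G: component {G}.
That's 3 components.

3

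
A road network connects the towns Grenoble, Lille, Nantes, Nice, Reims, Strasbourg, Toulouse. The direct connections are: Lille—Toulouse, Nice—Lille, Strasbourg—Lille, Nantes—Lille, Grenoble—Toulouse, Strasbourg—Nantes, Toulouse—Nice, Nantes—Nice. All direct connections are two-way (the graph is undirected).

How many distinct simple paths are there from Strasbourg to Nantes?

Strasbourg–Lille–Nantes
Strasbourg–Lille–Nice–Nantes
Strasbourg–Lille–Toulouse–Nice–Nantes
Strasbourg–Nantes

4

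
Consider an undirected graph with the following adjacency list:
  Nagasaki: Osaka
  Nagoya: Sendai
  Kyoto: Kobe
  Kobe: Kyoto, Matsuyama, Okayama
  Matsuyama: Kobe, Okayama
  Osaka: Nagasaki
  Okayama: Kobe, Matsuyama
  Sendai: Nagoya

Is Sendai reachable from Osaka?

No

Explore from Osaka.
Distance 1: reach Nagasaki.
The search is exhausted without reaching Sendai; it lies in a different component.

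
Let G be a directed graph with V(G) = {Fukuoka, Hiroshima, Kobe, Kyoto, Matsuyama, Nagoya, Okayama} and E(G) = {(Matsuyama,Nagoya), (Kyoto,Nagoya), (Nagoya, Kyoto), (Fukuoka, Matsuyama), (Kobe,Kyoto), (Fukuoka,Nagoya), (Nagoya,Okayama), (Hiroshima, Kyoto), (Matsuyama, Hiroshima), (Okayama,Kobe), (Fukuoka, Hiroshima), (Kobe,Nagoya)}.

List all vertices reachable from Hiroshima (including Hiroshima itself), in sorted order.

Hiroshima, Kobe, Kyoto, Nagoya, Okayama

Start at Hiroshima.
Its neighbours: Kyoto.
Then their neighbours: Nagoya.
Then next layer: Okayama.
Then next layer: Kobe.
Nothing further is reachable.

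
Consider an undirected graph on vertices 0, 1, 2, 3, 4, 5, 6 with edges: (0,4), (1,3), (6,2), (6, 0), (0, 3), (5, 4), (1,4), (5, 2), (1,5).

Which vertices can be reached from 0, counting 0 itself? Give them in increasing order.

0, 1, 2, 3, 4, 5, 6

Start at 0.
Its neighbours: 3, 4, 6.
Then their neighbours: 1, 2, 5.
Every vertex is now reached.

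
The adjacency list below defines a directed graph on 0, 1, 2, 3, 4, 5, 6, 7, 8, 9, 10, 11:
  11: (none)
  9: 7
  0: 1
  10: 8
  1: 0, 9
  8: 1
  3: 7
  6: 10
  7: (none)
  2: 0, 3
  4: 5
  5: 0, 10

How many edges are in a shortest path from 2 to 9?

Distance 0: 2.
Distance 1: 0, 3.
Distance 2: 1, 7.
Distance 3: 9 — contains 9.

3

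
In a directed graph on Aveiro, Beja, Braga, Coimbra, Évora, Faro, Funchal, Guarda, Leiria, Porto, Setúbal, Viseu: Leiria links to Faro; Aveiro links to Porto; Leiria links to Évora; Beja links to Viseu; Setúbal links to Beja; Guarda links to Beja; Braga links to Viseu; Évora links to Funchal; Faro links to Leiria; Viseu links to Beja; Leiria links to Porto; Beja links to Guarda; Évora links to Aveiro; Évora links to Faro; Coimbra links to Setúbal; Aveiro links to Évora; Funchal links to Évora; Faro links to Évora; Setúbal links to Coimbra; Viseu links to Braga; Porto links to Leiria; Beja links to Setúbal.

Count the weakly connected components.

2

From Aveiro: component {Aveiro, Évora, Faro, Funchal, Leiria, Porto}.
From Beja: component {Beja, Braga, Coimbra, Guarda, Setúbal, Viseu}.
That's 2 components.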